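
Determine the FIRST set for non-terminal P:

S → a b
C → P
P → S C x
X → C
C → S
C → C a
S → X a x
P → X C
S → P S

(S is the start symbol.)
{ 'a' }

FIRST sets of the other non-terminals involved (by the same procedure, iterated to a fixed point):
  FIRST(S) = { 'a' }
  FIRST(X) = { 'a' }

From P → S C x:
  - S is a non-terminal: add FIRST(S) \ {ε} = { 'a' }
    S is not nullable, so stop
From P → X C:
  - X is a non-terminal: add FIRST(X) \ {ε} = { 'a' }
    X is not nullable, so stop

Collecting: FIRST(P) = { 'a' }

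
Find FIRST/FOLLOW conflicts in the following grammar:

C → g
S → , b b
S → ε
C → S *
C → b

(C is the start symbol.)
A FIRST/FOLLOW conflict occurs when a non-terminal N has a nullable alternative N → β (β ⇒* ε) and another alternative N → α with FIRST(α) ∩ FOLLOW(N) ≠ ∅: on such a lookahead the parser cannot decide between expanding α and letting N vanish via β.

Nullable non-terminals: S.

S: nullable alternative(s) S → ε; FOLLOW(S) = { '*' }
  S → , b b: FIRST \ {ε} = { ',' } — disjoint from FOLLOW(S)
  S → ε: FIRST \ {ε} = { } — this is the only nullable alternative, skip

C has no nullable alternative, so no FIRST/FOLLOW check is needed there.

No FIRST/FOLLOW conflicts found.

Answer: No FIRST/FOLLOW conflicts.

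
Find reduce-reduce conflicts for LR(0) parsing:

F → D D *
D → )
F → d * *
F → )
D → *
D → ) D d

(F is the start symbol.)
A reduce-reduce conflict occurs when an LR(0) state has two complete items [A → α .] and [B → β .] — both call for a reduction, and with no lookahead the parser cannot choose between them.

Augment with F' → F and build the canonical LR(0) collection (I0 = CLOSURE({[F' → . F]}), then GOTO on every symbol after a dot until no new states appear). It has 13 states:
  I0: { [D → . ) D d], [D → . )], [D → . *], [F → . )], [F → . D D *], [F → . d * *], [F' → . F] }  — shift
  I1: { [D → ) . D d], [D → ) .], [D → . ) D d], [D → . )], [D → . *], [F → ) .] }  — shift, 2 reduces
  I2: { [D → * .] }  — reduce
  I3: { [D → . ) D d], [D → . )], [D → . *], [F → D . D *] }  — shift
  I4: { [F' → F .] }  — accept
  I5: { [F → d . * *] }  — shift
  I6: { [F → d * . *] }  — shift
  I7: { [F → d * * .] }  — reduce
  I8: { [D → ) . D d], [D → ) .], [D → . ) D d], [D → . )], [D → . *] }  — shift, reduce
  I9: { [F → D D . *] }  — shift
  I10: { [F → D D * .] }  — reduce
  I11: { [D → ) D . d] }  — shift
  I12: { [D → ) D d .] }  — reduce

I1 contains complete items [D → ) .], [F → ) .] — reduce-reduce conflict.

Answer: Yes — I1: [D → ) .] vs [F → ) .]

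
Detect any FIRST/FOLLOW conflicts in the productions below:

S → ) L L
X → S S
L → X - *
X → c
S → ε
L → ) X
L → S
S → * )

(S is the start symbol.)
Nullable non-terminals: L, S, X.
FIRST sets used below: FIRST(X) = { ')', '*', 'c', ε }, FIRST(S) = { ')', '*', ε }

L: nullable alternative(s) L → S; FOLLOW(L) = { $, ')', '*', '-', 'c' }
  L → X - *: FIRST \ {ε} = { ')', '*', '-', 'c' } — overlaps FOLLOW(L) on { ')', '*', '-', 'c' }: CONFLICT
  L → ) X: FIRST \ {ε} = { ')' } — overlaps FOLLOW(L) on { ')' }: CONFLICT
  L → S: FIRST \ {ε} = { ')', '*' } — this is the only nullable alternative, skip

S: nullable alternative(s) S → ε; FOLLOW(S) = { $, ')', '*', '-', 'c' }
  S → ) L L: FIRST \ {ε} = { ')' } — overlaps FOLLOW(S) on { ')' }: CONFLICT
  S → ε: FIRST \ {ε} = { } — this is the only nullable alternative, skip
  S → * ): FIRST \ {ε} = { '*' } — overlaps FOLLOW(S) on { '*' }: CONFLICT

X: nullable alternative(s) X → S S; FOLLOW(X) = { $, ')', '*', '-', 'c' }
  X → S S: FIRST \ {ε} = { ')', '*' } — this is the only nullable alternative, skip
  X → c: FIRST \ {ε} = { 'c' } — overlaps FOLLOW(X) on { 'c' }: CONFLICT

So the grammar has 5 FIRST/FOLLOW conflicts (marked CONFLICT above).

Answer: Yes. S → ')' L L with FOLLOW(S) on { ')' }; S → '*' ')' with FOLLOW(S) on { '*' }; X → c with FOLLOW(X) on { 'c' }; L → X '-' '*' with FOLLOW(L) on { ')', '*', '-', 'c' }; L → ')' X with FOLLOW(L) on { ')' }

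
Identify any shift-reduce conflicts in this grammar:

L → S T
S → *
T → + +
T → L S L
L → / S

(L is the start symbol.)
A shift-reduce conflict occurs when an LR(0) state has both:
  - a complete (reduce) item [A → α .] (dot at the end), and
  - a shift item [B → β . c γ] (dot before a terminal).

Augment with L' → L and build the canonical LR(0) collection (I0 = CLOSURE({[L' → . L]}), then GOTO on every symbol after a dot until no new states appear). It has 12 states:
  I0: { [L → . / S], [L → . S T], [L' → . L], [S → . *] }  — shift
  I1: { [S → * .] }  — reduce
  I2: { [L → / . S], [S → . *] }  — shift
  I3: { [L' → L .] }  — accept
  I4: { [L → . / S], [L → . S T], [L → S . T], [S → . *], [T → . + +], [T → . L S L] }  — shift
  I5: { [T → + . +] }  — shift
  I6: { [S → . *], [T → L . S L] }  — shift
  I7: { [L → S T .] }  — reduce
  I8: { [L → . / S], [L → . S T], [S → . *], [T → L S . L] }  — shift
  I9: { [T → L S L .] }  — reduce
  I10: { [T → + + .] }  — reduce
  I11: { [L → / S .] }  — reduce

No state contains both a complete item and a shift item.

Answer: No shift-reduce conflicts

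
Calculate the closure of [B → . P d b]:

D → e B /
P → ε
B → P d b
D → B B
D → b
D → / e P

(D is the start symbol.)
{ [B → . P d b], [P → .] }

To compute CLOSURE, for each item [A → α.Bβ] where B is a non-terminal, add [B → .γ] for all productions B → γ; repeat for the newly added items until nothing changes.

Start with: [B → . P d b]
  [B → . P d b] has the dot before P: add [P → .]
No further items can be added.

CLOSURE = { [B → . P d b], [P → .] }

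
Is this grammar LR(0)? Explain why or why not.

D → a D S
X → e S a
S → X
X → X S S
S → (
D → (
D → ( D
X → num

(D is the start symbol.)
No. Shift-reduce conflict between [D → ( .] and [D → . (]

A grammar is LR(0) if no state in the canonical LR(0) collection has:
  - both a shift item (dot before a terminal) and a complete item (shift-reduce conflict), or
  - two or more complete items (reduce-reduce conflict; the accept item [D' → D .] counts as a complete item here).

Augment with D' → D and build the canonical LR(0) collection (I0 = CLOSURE({[D' → . D]}), then GOTO on every symbol after a dot until no new states appear). It has 15 states:
  I0: { [D → . ( D], [D → . (], [D → . a D S], [D' → . D] }  — shift
  I1: { [D → ( . D], [D → ( .], [D → . ( D], [D → . (], [D → . a D S] }  — shift, reduce
  I2: { [D' → D .] }  — accept
  I3: { [D → . ( D], [D → . (], [D → . a D S], [D → a . D S] }  — shift
  I4: { [D → a D . S], [S → . (], [S → . X], [X → . X S S], [X → . e S a], [X → . num] }  — shift
  I5: { [S → ( .] }  — reduce
  I6: { [D → a D S .] }  — reduce
  I7: { [S → . (], [S → . X], [S → X .], [X → . X S S], [X → . e S a], [X → . num], [X → X . S S] }  — shift, reduce
  I8: { [S → . (], [S → . X], [X → . X S S], [X → . e S a], [X → . num], [X → e . S a] }  — shift
  I9: { [X → num .] }  — reduce
  I10: { [X → e S . a] }  — shift
  I11: { [X → e S a .] }  — reduce
  I12: { [S → . (], [S → . X], [X → . X S S], [X → . e S a], [X → . num], [X → X S . S] }  — shift
  I13: { [X → X S S .] }  — reduce
  I14: { [D → ( D .] }  — reduce

Conflict in state I1:
  Shift-reduce conflict between [D → ( .] and [D → . (]
So the grammar is NOT LR(0).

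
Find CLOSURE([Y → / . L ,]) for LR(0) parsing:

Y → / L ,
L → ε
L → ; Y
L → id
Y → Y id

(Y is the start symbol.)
{ [L → . ; Y], [L → . id], [L → .], [Y → / . L ,] }

Start with: [Y → / . L ,]
  [Y → / . L ,] has the dot before L: add [L → .], [L → . ; Y], [L → . id]
No further items can be added.

CLOSURE = { [L → . ; Y], [L → . id], [L → .], [Y → / . L ,] }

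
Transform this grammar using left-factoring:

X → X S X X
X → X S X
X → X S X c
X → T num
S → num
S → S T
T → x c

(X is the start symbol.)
X → X S X X'
X' → X
X' → ε
X' → c
X → T num
S → num
S → S T
T → x c

Left-factoring transforms A → αβ₁ | αβ₂ into A → αA' and A' → β₁ | β₂
(α is the longest common prefix among the alternatives). Repeat until
no nonterminal has two alternatives with a common prefix.

Round 1: X has alternatives sharing prefix 'X S X'. Introduce X': X → X S X X'
  Add: X' → X
  Add: X' → ε
  Add: X' → c

No remaining common prefixes — done.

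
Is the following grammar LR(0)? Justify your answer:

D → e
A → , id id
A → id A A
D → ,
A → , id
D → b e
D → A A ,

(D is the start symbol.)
No. Shift-reduce conflict between [D → , .] and [A → , . id]

Augment with D' → D and build the canonical LR(0) collection (I0 = CLOSURE({[D' → . D]}), then GOTO on every symbol after a dot until no new states appear). It has 15 states:
  I0: { [A → . , id id], [A → . , id], [A → . id A A], [D → . ,], [D → . A A ,], [D → . b e], [D → . e], [D' → . D] }  — shift
  I1: { [A → , . id id], [A → , . id], [D → , .] }  — shift, reduce
  I2: { [A → . , id id], [A → . , id], [A → . id A A], [D → A . A ,] }  — shift
  I3: { [D' → D .] }  — accept
  I4: { [D → b . e] }  — shift
  I5: { [D → e .] }  — reduce
  I6: { [A → . , id id], [A → . , id], [A → . id A A], [A → id . A A] }  — shift
  I7: { [A → , . id id], [A → , . id] }  — shift
  I8: { [A → . , id id], [A → . , id], [A → . id A A], [A → id A . A] }  — shift
  I9: { [A → id A A .] }  — reduce
  I10: { [A → , id . id], [A → , id .] }  — shift, reduce
  I11: { [A → , id id .] }  — reduce
  I12: { [D → b e .] }  — reduce
  I13: { [D → A A . ,] }  — shift
  I14: { [D → A A , .] }  — reduce

Conflict in state I1:
  Shift-reduce conflict between [D → , .] and [A → , . id]
So the grammar is NOT LR(0).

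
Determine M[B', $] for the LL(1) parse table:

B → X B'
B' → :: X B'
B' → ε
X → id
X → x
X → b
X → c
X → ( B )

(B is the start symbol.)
B' → ε

To find M[B', $], we find productions for B' where $ is in the predict set (PREDICT(N → α) = (FIRST(α) \ {ε}) ∪ (FOLLOW(N) if α ⇒* ε)).

Relevant sets:
  FOLLOW(B') = { $, ')' }

B' → :: X B': PREDICT = { '::' }
B' → ε: PREDICT = { $, ')' }
  $ is in predict set, so this production goes in M[B', $]

M[B', $] = B' → ε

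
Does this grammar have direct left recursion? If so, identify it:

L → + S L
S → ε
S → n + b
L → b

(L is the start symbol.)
No direct left recursion

L → + S L: starts with '+'
S → ε: starts with ε
S → n + b: starts with n
L → b: starts with b

No direct left recursion found.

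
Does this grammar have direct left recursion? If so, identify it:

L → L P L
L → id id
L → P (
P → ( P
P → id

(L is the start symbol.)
L → L P L: LEFT RECURSIVE (starts with L)
L → id id: starts with id
L → P (: starts with P
P → ( P: starts with '('
P → id: starts with id

The grammar has direct left recursion on: L.

Answer: Yes, L is left-recursive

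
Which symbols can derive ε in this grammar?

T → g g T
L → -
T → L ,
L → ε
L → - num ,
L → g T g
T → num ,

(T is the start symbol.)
{ 'L' }

A non-terminal is nullable if it can derive ε (the empty string): either it has an ε-production, or it has a production whose right-hand side consists entirely of nullable non-terminals.

ε-productions: L → ε
So L is immediately nullable.
No further non-terminal can be added: every production for the remaining non-terminals contains a terminal or a non-nullable non-terminal.
Nullable = { 'L' }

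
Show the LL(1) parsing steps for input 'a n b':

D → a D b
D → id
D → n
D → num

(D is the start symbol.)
LL(1) parsing maintains a stack (initially the start symbol over $) and the input. At each step: if the stack top is a terminal, match it against the current input token; if it is a non-terminal N, replace it with the RHS of M[N, lookahead] (the unique production whose predict set contains the lookahead).

Stack is shown with the top on the left.

Stack    Input    Action
------------------------
D $      a n b $  output D → a D b
a D b $  a n b $  match 'a'
D b $    n b $    output D → n
n b $    n b $    match 'n'
b $      b $      match 'b'
$        $        accept

The string is accepted.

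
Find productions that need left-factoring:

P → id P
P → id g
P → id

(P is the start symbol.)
Yes, P has productions with common prefix 'id'

Left-factoring is needed when two productions for the same non-terminal
share a common prefix on the right-hand side.

Productions for P:
  P → id P
  P → id g
  P → id

Found common prefix 'id' in productions for P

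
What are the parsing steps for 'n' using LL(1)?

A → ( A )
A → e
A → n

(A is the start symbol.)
LL(1) parsing maintains a stack (initially the start symbol over $) and the input. At each step: if the stack top is a terminal, match it against the current input token; if it is a non-terminal N, replace it with the RHS of M[N, lookahead] (the unique production whose predict set contains the lookahead).

Stack is shown with the top on the left.

Stack  Input  Action
--------------------
A $    n $    output A → n
n $    n $    match 'n'
$      $      accept

The string is accepted.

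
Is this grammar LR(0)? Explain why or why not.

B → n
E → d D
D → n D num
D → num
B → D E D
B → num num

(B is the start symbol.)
No. Shift-reduce conflict between [B → n .] and [D → . n D num]

A grammar is LR(0) if no state in the canonical LR(0) collection has:
  - both a shift item (dot before a terminal) and a complete item (shift-reduce conflict), or
  - two or more complete items (reduce-reduce conflict; the accept item [B' → B .] counts as a complete item here).

Augment with B' → B and build the canonical LR(0) collection (I0 = CLOSURE({[B' → . B]}), then GOTO on every symbol after a dot until no new states appear). It has 14 states:
  I0: { [B → . D E D], [B → . n], [B → . num num], [B' → . B], [D → . n D num], [D → . num] }  — shift
  I1: { [B' → B .] }  — accept
  I2: { [B → D . E D], [E → . d D] }  — shift
  I3: { [B → n .], [D → . n D num], [D → . num], [D → n . D num] }  — shift, reduce
  I4: { [B → num . num], [D → num .] }  — shift, reduce
  I5: { [B → num num .] }  — reduce
  I6: { [D → n D . num] }  — shift
  I7: { [D → . n D num], [D → . num], [D → n . D num] }  — shift
  I8: { [D → num .] }  — reduce
  I9: { [D → n D num .] }  — reduce
  I10: { [B → D E . D], [D → . n D num], [D → . num] }  — shift
  I11: { [D → . n D num], [D → . num], [E → d . D] }  — shift
  I12: { [E → d D .] }  — reduce
  I13: { [B → D E D .] }  — reduce

Conflict in state I3:
  Shift-reduce conflict between [B → n .] and [D → . n D num]
So the grammar is NOT LR(0).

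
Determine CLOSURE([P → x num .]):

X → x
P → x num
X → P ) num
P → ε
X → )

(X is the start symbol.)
{ [P → x num .] }

Start with: [P → x num .]
The dot is at the end, so nothing is added.

CLOSURE = { [P → x num .] }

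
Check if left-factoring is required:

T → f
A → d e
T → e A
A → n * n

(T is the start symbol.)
Left-factoring is needed when two productions for the same non-terminal
share a common prefix on the right-hand side.

Productions for T:
  T → f
  T → e A
Productions for A:
  A → d e
  A → n * n

No common prefixes found.

Answer: No, left-factoring is not needed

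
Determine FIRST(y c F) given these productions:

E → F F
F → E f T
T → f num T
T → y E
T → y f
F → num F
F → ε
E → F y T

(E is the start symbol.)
{ 'y' }

To compute FIRST(y c F), process the symbols left to right:
Symbol y is a terminal. Add 'y' and stop.
FIRST(y c F) = { 'y' }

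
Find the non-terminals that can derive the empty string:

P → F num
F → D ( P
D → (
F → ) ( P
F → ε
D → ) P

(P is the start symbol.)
{ 'F' }

A non-terminal is nullable if it can derive ε (the empty string): either it has an ε-production, or it has a production whose right-hand side consists entirely of nullable non-terminals.

ε-productions: F → ε
So F is immediately nullable.
No further non-terminal can be added: every production for the remaining non-terminals contains a terminal or a non-nullable non-terminal.
Nullable = { 'F' }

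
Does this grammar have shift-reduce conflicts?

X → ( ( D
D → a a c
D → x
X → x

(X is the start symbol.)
No shift-reduce conflicts

A shift-reduce conflict occurs when an LR(0) state has both:
  - a complete (reduce) item [A → α .] (dot at the end), and
  - a shift item [B → β . c γ] (dot before a terminal).

Augment with X' → X and build the canonical LR(0) collection (I0 = CLOSURE({[X' → . X]}), then GOTO on every symbol after a dot until no new states appear). It has 10 states:
  I0: { [X → . ( ( D], [X → . x], [X' → . X] }  — shift
  I1: { [X → ( . ( D] }  — shift
  I2: { [X' → X .] }  — accept
  I3: { [X → x .] }  — reduce
  I4: { [D → . a a c], [D → . x], [X → ( ( . D] }  — shift
  I5: { [X → ( ( D .] }  — reduce
  I6: { [D → a . a c] }  — shift
  I7: { [D → x .] }  — reduce
  I8: { [D → a a . c] }  — shift
  I9: { [D → a a c .] }  — reduce

No state contains both a complete item and a shift item.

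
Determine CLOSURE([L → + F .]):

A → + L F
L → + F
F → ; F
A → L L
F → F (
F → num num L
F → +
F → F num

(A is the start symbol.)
Start with: [L → + F .]
The dot is at the end, so nothing is added.

CLOSURE = { [L → + F .] }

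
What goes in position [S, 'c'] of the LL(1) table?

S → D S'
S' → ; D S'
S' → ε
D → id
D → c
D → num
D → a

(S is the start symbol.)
To find M[S, 'c'], we find productions for S where 'c' is in the predict set (PREDICT(N → α) = (FIRST(α) \ {ε}) ∪ (FOLLOW(N) if α ⇒* ε)).

Relevant sets:
  FIRST(D) = { 'a', 'c', 'id', 'num' }

S → D S': PREDICT = { 'a', 'c', 'id', 'num' }
  'c' is in predict set, so this production goes in M[S, 'c']

M[S, 'c'] = S → D S'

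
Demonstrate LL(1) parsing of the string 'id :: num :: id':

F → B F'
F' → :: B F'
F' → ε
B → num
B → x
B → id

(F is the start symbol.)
LL(1) parsing maintains a stack (initially the start symbol over $) and the input. At each step: if the stack top is a terminal, match it against the current input token; if it is a non-terminal N, replace it with the RHS of M[N, lookahead] (the unique production whose predict set contains the lookahead).

Stack is shown with the top on the left.

Stack      Input              Action
------------------------------------
F $        id :: num :: id $  output F → B F'
B F' $     id :: num :: id $  output B → id
id F' $    id :: num :: id $  match 'id'
F' $       :: num :: id $     output F' → :: B F'
:: B F' $  :: num :: id $     match '::'
B F' $     num :: id $        output B → num
num F' $   num :: id $        match 'num'
F' $       :: id $            output F' → :: B F'
:: B F' $  :: id $            match '::'
B F' $     id $               output B → id
id F' $    id $               match 'id'
F' $       $                  output F' → ε
$          $                  accept

The string is accepted.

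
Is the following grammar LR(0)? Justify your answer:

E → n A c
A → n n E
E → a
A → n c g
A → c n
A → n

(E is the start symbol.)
No. Shift-reduce conflict between [A → n .] and [A → n . c g]

A grammar is LR(0) if no state in the canonical LR(0) collection has:
  - both a shift item (dot before a terminal) and a complete item (shift-reduce conflict), or
  - two or more complete items (reduce-reduce conflict; the accept item [E' → E .] counts as a complete item here).

Augment with E' → E and build the canonical LR(0) collection (I0 = CLOSURE({[E' → . E]}), then GOTO on every symbol after a dot until no new states appear). It has 13 states:
  I0: { [E → . a], [E → . n A c], [E' → . E] }  — shift
  I1: { [E' → E .] }  — accept
  I2: { [E → a .] }  — reduce
  I3: { [A → . c n], [A → . n c g], [A → . n n E], [A → . n], [E → n . A c] }  — shift
  I4: { [E → n A . c] }  — shift
  I5: { [A → c . n] }  — shift
  I6: { [A → n . c g], [A → n . n E], [A → n .] }  — shift, reduce
  I7: { [A → n c . g] }  — shift
  I8: { [A → n n . E], [E → . a], [E → . n A c] }  — shift
  I9: { [A → n n E .] }  — reduce
  I10: { [A → n c g .] }  — reduce
  I11: { [A → c n .] }  — reduce
  I12: { [E → n A c .] }  — reduce

Conflict in state I6:
  Shift-reduce conflict between [A → n .] and [A → n . c g]
So the grammar is NOT LR(0).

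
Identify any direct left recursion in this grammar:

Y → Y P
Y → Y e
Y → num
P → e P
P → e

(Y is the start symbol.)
Direct left recursion occurs when N → N α for some non-terminal N (the right-hand side begins with the left-hand side itself).

Y → Y P: LEFT RECURSIVE (starts with Y)
Y → Y e: LEFT RECURSIVE (starts with Y)
Y → num: starts with num
P → e P: starts with e
P → e: starts with e

The grammar has direct left recursion on: Y.

Answer: Yes, Y is left-recursive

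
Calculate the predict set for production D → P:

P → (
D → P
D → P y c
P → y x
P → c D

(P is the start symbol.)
PREDICT(D → P) = (FIRST(RHS) \ {ε}) ∪ (FOLLOW(D) if ε ∈ FIRST(RHS), i.e. RHS ⇒* ε)
FIRST(P) = { '(', 'c', 'y' }
FIRST(P) = { '(', 'c', 'y' }
ε ∉ FIRST(P), so FOLLOW(D) is not added.
PREDICT(D → P) = { '(', 'c', 'y' }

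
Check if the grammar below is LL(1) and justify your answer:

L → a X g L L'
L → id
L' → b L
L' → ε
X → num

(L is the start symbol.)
Relevant sets:
  FOLLOW(L') = { $, 'b' }

For L:
  PREDICT(L → a X g L L') = { 'a' }
  PREDICT(L → id) = { 'id' }
For L':
  PREDICT(L' → b L) = { 'b' }
  PREDICT(L' → ε) = { $, 'b' }
X has a single production, so nothing to check there.

Conflict found: Predict set conflict for L': { 'b' }
The grammar is NOT LL(1).

Answer: No. Predict set conflict for L': { 'b' }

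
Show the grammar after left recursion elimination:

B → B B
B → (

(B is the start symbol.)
B → ( B'
B' → B B'
B' → ε

B is directly left-recursive. The standard transformation for
  A → A α₁ | ... | A α_m | β₁ | ... | β_n
is
  A  → β₁ A' | ... | β_n A'
  A' → α₁ A' | ... | α_m A' | ε

B → ( becomes B → ( B'
B → B B becomes B' → B B'
Add B' → ε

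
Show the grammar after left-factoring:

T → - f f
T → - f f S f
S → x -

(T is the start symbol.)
T → - f f T'
T' → ε
T' → S f
S → x -

Left-factoring transforms A → αβ₁ | αβ₂ into A → αA' and A' → β₁ | β₂
(α is the longest common prefix among the alternatives). Repeat until
no nonterminal has two alternatives with a common prefix.

Round 1: T has alternatives sharing prefix '- f f'. Introduce T': T → - f f T'
  Add: T' → ε
  Add: T' → S f

No remaining common prefixes — done.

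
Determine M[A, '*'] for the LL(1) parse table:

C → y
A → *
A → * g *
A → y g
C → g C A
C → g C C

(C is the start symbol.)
To find M[A, '*'], we find productions for A where '*' is in the predict set (PREDICT(N → α) = (FIRST(α) \ {ε}) ∪ (FOLLOW(N) if α ⇒* ε)).

A → *: PREDICT = { '*' }
  '*' is in predict set, so this production goes in M[A, '*']
A → * g *: PREDICT = { '*' }
  '*' is in predict set, so this production goes in M[A, '*']
A → y g: PREDICT = { 'y' }

M[A, '*'] = A → *, A → * g *  (a multiply-defined cell — the grammar is not LL(1))

Answer: A → *, A → * g *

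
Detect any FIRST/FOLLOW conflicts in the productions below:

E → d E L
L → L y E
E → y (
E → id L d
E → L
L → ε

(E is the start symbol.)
Nullable non-terminals: E, L.
FIRST sets used below: FIRST(L) = { 'y', ε }

E: nullable alternative(s) E → L; FOLLOW(E) = { $, 'd', 'y' }
  E → d E L: FIRST \ {ε} = { 'd' } — overlaps FOLLOW(E) on { 'd' }: CONFLICT
  E → y (: FIRST \ {ε} = { 'y' } — overlaps FOLLOW(E) on { 'y' }: CONFLICT
  E → id L d: FIRST \ {ε} = { 'id' } — disjoint from FOLLOW(E)
  E → L: FIRST \ {ε} = { 'y' } — this is the only nullable alternative, skip

L: nullable alternative(s) L → ε; FOLLOW(L) = { $, 'd', 'y' }
  L → L y E: FIRST \ {ε} = { 'y' } — overlaps FOLLOW(L) on { 'y' }: CONFLICT
  L → ε: FIRST \ {ε} = { } — this is the only nullable alternative, skip

So the grammar has 3 FIRST/FOLLOW conflicts (marked CONFLICT above).

Answer: Yes. E → d E L with FOLLOW(E) on { 'd' }; E → y '(' with FOLLOW(E) on { 'y' }; L → L y E with FOLLOW(L) on { 'y' }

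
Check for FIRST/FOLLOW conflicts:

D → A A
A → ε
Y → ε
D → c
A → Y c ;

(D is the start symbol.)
A FIRST/FOLLOW conflict occurs when a non-terminal N has a nullable alternative N → β (β ⇒* ε) and another alternative N → α with FIRST(α) ∩ FOLLOW(N) ≠ ∅: on such a lookahead the parser cannot decide between expanding α and letting N vanish via β.

Nullable non-terminals: A, D, Y.
FIRST sets used below: FIRST(Y) = { ε }, FIRST(A) = { 'c', ε }

A: nullable alternative(s) A → ε; FOLLOW(A) = { $, 'c' }
  A → ε: FIRST \ {ε} = { } — this is the only nullable alternative, skip
  A → Y c ;: FIRST \ {ε} = { 'c' } — overlaps FOLLOW(A) on { 'c' }: CONFLICT

D: nullable alternative(s) D → A A; FOLLOW(D) = { $ }
  D → A A: FIRST \ {ε} = { 'c' } — this is the only nullable alternative, skip
  D → c: FIRST \ {ε} = { 'c' } — disjoint from FOLLOW(D)
Y has a nullable alternative but only one production, so nothing to check.

So the grammar has 1 FIRST/FOLLOW conflict (marked CONFLICT above).

Answer: Yes. A → Y c ';' with FOLLOW(A) on { 'c' }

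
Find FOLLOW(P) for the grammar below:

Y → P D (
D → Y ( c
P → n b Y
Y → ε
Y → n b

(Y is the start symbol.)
In Y → P D (: P is followed by D '(', add FIRST(D '(') \ {ε} = { '(', 'n' }

Taking the union: FOLLOW(P) = { '(', 'n' }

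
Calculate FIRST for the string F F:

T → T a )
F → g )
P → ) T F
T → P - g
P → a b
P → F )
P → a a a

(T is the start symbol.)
FIRST sets of the non-terminals involved (from the grammar, by fixed-point iteration):
  FIRST(F) = { 'g' }

To compute FIRST(F F), process the symbols left to right:
Symbol F is a non-terminal. Add FIRST(F) \ {ε} = { 'g' }
F is not nullable (ε ∉ FIRST(F)), so stop here.
FIRST(F F) = { 'g' }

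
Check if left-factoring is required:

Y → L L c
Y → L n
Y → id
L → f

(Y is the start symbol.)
Left-factoring is needed when two productions for the same non-terminal
share a common prefix on the right-hand side.

Productions for Y:
  Y → L L c
  Y → L n
  Y → id

Found common prefix 'L' in productions for Y

Answer: Yes, Y has productions with common prefix 'L'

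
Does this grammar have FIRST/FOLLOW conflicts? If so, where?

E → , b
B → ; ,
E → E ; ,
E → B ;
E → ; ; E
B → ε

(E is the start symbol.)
Yes. B → ';' ',' with FOLLOW(B) on { ';' }

A FIRST/FOLLOW conflict occurs when a non-terminal N has a nullable alternative N → β (β ⇒* ε) and another alternative N → α with FIRST(α) ∩ FOLLOW(N) ≠ ∅: on such a lookahead the parser cannot decide between expanding α and letting N vanish via β.

Nullable non-terminals: B.

B: nullable alternative(s) B → ε; FOLLOW(B) = { ';' }
  B → ; ,: FIRST \ {ε} = { ';' } — overlaps FOLLOW(B) on { ';' }: CONFLICT
  B → ε: FIRST \ {ε} = { } — this is the only nullable alternative, skip

E has no nullable alternative, so no FIRST/FOLLOW check is needed there.

So the grammar has 1 FIRST/FOLLOW conflict (marked CONFLICT above).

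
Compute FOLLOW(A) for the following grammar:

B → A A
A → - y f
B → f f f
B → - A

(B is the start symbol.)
{ $, '-' }

In B → A A: A is followed by A, add FIRST(A) \ {ε} = { '-' }
In B → A A: A is at the end, add FOLLOW(B)
In B → - A: A is at the end, add FOLLOW(B)

The FOLLOW sets referred to above (computed the same way, to a fixed point):
  FOLLOW(B) = { $ }

Taking the union: FOLLOW(A) = { $, '-' }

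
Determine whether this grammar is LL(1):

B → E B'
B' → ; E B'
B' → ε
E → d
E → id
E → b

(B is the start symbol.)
A grammar is LL(1) if for each non-terminal N with multiple productions, the predict sets of those productions are pairwise disjoint, where PREDICT(N → α) = (FIRST(α) \ {ε}) ∪ (FOLLOW(N) if α ⇒* ε).

Relevant sets:
  FOLLOW(B') = { $ }

For B':
  PREDICT(B' → ';' E B') = { ';' }
  PREDICT(B' → ε) = { $ }
For E:
  PREDICT(E → d) = { 'd' }
  PREDICT(E → id) = { 'id' }
  PREDICT(E → b) = { 'b' }
B has a single production, so nothing to check there.

All predict sets are disjoint. The grammar IS LL(1).

Answer: Yes, the grammar is LL(1).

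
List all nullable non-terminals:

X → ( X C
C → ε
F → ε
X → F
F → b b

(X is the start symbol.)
{ 'C', 'F', 'X' }

A non-terminal is nullable if it can derive ε (the empty string): either it has an ε-production, or it has a production whose right-hand side consists entirely of nullable non-terminals.

ε-productions: C → ε, F → ε
So C, F are immediately nullable.
X → F: every symbol on the right is nullable, so X is nullable too.
Every non-terminal is now nullable.
Nullable = { 'C', 'F', 'X' }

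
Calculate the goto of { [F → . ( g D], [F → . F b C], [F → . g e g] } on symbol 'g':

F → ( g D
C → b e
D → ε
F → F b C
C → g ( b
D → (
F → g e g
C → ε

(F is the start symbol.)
{ [F → g . e g] }

GOTO(I, 'g') = CLOSURE({ [A → αX.β] : [A → α.Xβ] ∈ I, X = 'g' })

Items with dot before 'g', with the dot advanced:
  [F → . g e g] → [F → g . e g]
Closure adds nothing (no advanced item has the dot before a non-terminal).

GOTO = { [F → g . e g] }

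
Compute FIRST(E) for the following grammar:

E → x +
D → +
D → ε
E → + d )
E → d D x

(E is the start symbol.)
{ '+', 'd', 'x' }

To compute FIRST(E), examine every production with E on the left-hand side, reading each right-hand side left to right until a non-nullable symbol is reached.

From E → x +:
  - x is a terminal: add 'x' and stop
From E → + d ):
  - '+' is a terminal: add '+' and stop
From E → d D x:
  - d is a terminal: add 'd' and stop

Collecting: FIRST(E) = { '+', 'd', 'x' }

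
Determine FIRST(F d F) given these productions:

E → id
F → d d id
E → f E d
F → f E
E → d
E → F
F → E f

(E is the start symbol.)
{ 'd', 'f', 'id' }

FIRST sets of the non-terminals involved (from the grammar, by fixed-point iteration):
  FIRST(F) = { 'd', 'f', 'id' }

To compute FIRST(F d F), process the symbols left to right:
Symbol F is a non-terminal. Add FIRST(F) \ {ε} = { 'd', 'f', 'id' }
F is not nullable (ε ∉ FIRST(F)), so stop here.
FIRST(F d F) = { 'd', 'f', 'id' }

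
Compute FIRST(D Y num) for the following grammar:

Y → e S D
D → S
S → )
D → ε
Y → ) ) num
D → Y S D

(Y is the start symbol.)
FIRST sets of the non-terminals involved (from the grammar, by fixed-point iteration):
  FIRST(D) = { ')', 'e', ε }
  FIRST(Y) = { ')', 'e' }

To compute FIRST(D Y num), process the symbols left to right:
Symbol D is a non-terminal. Add FIRST(D) \ {ε} = { ')', 'e' }
D is nullable (ε ∈ FIRST(D)), continue to the next symbol.
Symbol Y is a non-terminal. Add FIRST(Y) \ {ε} = { ')', 'e' }
Y is not nullable (ε ∉ FIRST(Y)), so stop here.
FIRST(D Y num) = { ')', 'e' }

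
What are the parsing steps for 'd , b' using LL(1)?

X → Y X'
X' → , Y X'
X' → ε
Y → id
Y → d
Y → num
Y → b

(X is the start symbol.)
Stack is shown with the top on the left.

Stack     Input    Action
-------------------------
X $       d , b $  output X → Y X'
Y X' $    d , b $  output Y → d
d X' $    d , b $  match 'd'
X' $      , b $    output X' → , Y X'
, Y X' $  , b $    match ','
Y X' $    b $      output Y → b
b X' $    b $      match 'b'
X' $      $        output X' → ε
$         $        accept

The string is accepted.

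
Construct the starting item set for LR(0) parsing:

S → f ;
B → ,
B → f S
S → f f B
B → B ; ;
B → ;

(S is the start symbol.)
{ [S → . f ;], [S → . f f B], [S' → . S] }

First, augment the grammar with S' → S
I₀ = CLOSURE({ [S' → . S] }):
  [S' → . S] has the dot before S: add [S → . f ;], [S → . f f B]
No further items can be added.

I₀ = { [S → . f ;], [S → . f f B], [S' → . S] }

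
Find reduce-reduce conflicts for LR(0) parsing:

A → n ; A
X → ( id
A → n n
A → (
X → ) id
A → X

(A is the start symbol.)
Augment with A' → A and build the canonical LR(0) collection (I0 = CLOSURE({[A' → . A]}), then GOTO on every symbol after a dot until no new states appear). It has 11 states:
  I0: { [A → . (], [A → . X], [A → . n ; A], [A → . n n], [A' → . A], [X → . ( id], [X → . ) id] }  — shift
  I1: { [A → ( .], [X → ( . id] }  — shift, reduce
  I2: { [X → ) . id] }  — shift
  I3: { [A' → A .] }  — accept
  I4: { [A → X .] }  — reduce
  I5: { [A → n . ; A], [A → n . n] }  — shift
  I6: { [A → . (], [A → . X], [A → . n ; A], [A → . n n], [A → n ; . A], [X → . ( id], [X → . ) id] }  — shift
  I7: { [A → n n .] }  — reduce
  I8: { [A → n ; A .] }  — reduce
  I9: { [X → ) id .] }  — reduce
  I10: { [X → ( id .] }  — reduce

No state contains more than one complete item.

Answer: No reduce-reduce conflicts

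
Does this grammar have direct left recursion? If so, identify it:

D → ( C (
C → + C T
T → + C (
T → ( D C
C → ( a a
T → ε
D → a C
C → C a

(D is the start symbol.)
Yes, C is left-recursive

Direct left recursion occurs when N → N α for some non-terminal N (the right-hand side begins with the left-hand side itself).

D → ( C (: starts with '('
C → + C T: starts with '+'
T → + C (: starts with '+'
T → ( D C: starts with '('
C → ( a a: starts with '('
T → ε: starts with ε
D → a C: starts with a
C → C a: LEFT RECURSIVE (starts with C)

The grammar has direct left recursion on: C.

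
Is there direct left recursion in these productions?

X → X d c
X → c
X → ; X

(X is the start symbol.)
X → X d c: LEFT RECURSIVE (starts with X)
X → c: starts with c
X → ; X: starts with ';'

The grammar has direct left recursion on: X.

Answer: Yes, X is left-recursive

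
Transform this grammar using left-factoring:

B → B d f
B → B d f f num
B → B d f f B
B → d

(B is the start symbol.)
Left-factoring transforms A → αβ₁ | αβ₂ into A → αA' and A' → β₁ | β₂
(α is the longest common prefix among the alternatives). Repeat until
no nonterminal has two alternatives with a common prefix.

Round 1: B has alternatives sharing prefix 'B d f'. Introduce B': B → B d f B'
  Add: B' → ε
  Add: B' → f num
  Add: B' → f B

Round 2: B' has alternatives sharing prefix 'f'. Introduce B'': B' → f B''
  Add: B'' → num
  Add: B'' → B

No remaining common prefixes — done.

Resulting grammar:
B → B d f B'
B' → ε
B' → f B''
B'' → num
B'' → B
B → d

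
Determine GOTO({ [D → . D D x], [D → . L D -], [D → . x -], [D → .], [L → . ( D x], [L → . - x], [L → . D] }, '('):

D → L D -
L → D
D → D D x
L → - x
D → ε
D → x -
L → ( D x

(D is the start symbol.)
{ [D → . D D x], [D → . L D -], [D → . x -], [D → .], [L → ( . D x], [L → . ( D x], [L → . - x], [L → . D] }

GOTO(I, '(') = CLOSURE({ [A → αX.β] : [A → α.Xβ] ∈ I, X = '(' })

Items with dot before '(', with the dot advanced:
  [L → . ( D x] → [L → ( . D x]
Closure of the advanced items:
  [L → ( . D x] has the dot before D: add [D → . L D -], [D → . D D x], [D → .], [D → . x -]
  [D → . L D -] has the dot before L: add [L → . D], [L → . - x], [L → . ( D x]

GOTO = { [D → . D D x], [D → . L D -], [D → . x -], [D → .], [L → ( . D x], [L → . ( D x], [L → . - x], [L → . D] }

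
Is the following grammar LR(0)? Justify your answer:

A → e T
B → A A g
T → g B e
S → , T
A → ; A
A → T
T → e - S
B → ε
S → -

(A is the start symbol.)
No. Shift-reduce conflict between [B → .] and [A → . ; A]

Augment with A' → A and build the canonical LR(0) collection (I0 = CLOSURE({[A' → . A]}), then GOTO on every symbol after a dot until no new states appear). It has 19 states:
  I0: { [A → . ; A], [A → . T], [A → . e T], [A' → . A], [T → . e - S], [T → . g B e] }  — shift
  I1: { [A → . ; A], [A → . T], [A → . e T], [A → ; . A], [T → . e - S], [T → . g B e] }  — shift
  I2: { [A' → A .] }  — accept
  I3: { [A → T .] }  — reduce
  I4: { [A → e . T], [T → . e - S], [T → . g B e], [T → e . - S] }  — shift
  I5: { [A → . ; A], [A → . T], [A → . e T], [B → . A A g], [B → .], [T → . e - S], [T → . g B e], [T → g . B e] }  — shift, reduce
  I6: { [A → . ; A], [A → . T], [A → . e T], [B → A . A g], [T → . e - S], [T → . g B e] }  — shift
  I7: { [T → g B . e] }  — shift
  I8: { [T → g B e .] }  — reduce
  I9: { [B → A A . g] }  — shift
  I10: { [B → A A g .] }  — reduce
  I11: { [S → . , T], [S → . -], [T → e - . S] }  — shift
  I12: { [A → e T .] }  — reduce
  I13: { [T → e . - S] }  — shift
  I14: { [S → , . T], [T → . e - S], [T → . g B e] }  — shift
  I15: { [S → - .] }  — reduce
  I16: { [T → e - S .] }  — reduce
  I17: { [S → , T .] }  — reduce
  I18: { [A → ; A .] }  — reduce

Conflict in state I5:
  Shift-reduce conflict between [B → .] and [A → . ; A]
So the grammar is NOT LR(0).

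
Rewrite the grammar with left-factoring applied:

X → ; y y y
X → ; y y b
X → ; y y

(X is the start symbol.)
Left-factoring transforms A → αβ₁ | αβ₂ into A → αA' and A' → β₁ | β₂
(α is the longest common prefix among the alternatives). Repeat until
no nonterminal has two alternatives with a common prefix.

Round 1: X has alternatives sharing prefix '; y y'. Introduce X': X → ; y y X'
  Add: X' → y
  Add: X' → b
  Add: X' → ε

No remaining common prefixes — done.

Resulting grammar:
X → ; y y X'
X' → y
X' → b
X' → ε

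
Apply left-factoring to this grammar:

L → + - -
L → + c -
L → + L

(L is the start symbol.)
L → + L'
L' → - -
L' → c -
L' → L

Left-factoring transforms A → αβ₁ | αβ₂ into A → αA' and A' → β₁ | β₂
(α is the longest common prefix among the alternatives). Repeat until
no nonterminal has two alternatives with a common prefix.

Round 1: L has alternatives sharing prefix '+'. Introduce L': L → + L'
  Add: L' → - -
  Add: L' → c -
  Add: L' → L

No remaining common prefixes — done.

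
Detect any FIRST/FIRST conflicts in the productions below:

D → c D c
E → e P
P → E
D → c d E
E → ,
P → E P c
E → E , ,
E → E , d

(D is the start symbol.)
Yes. D → c D c / D → c d E on { 'c' }; E → e P / E → E ',' ',' on { 'e' }; E → e P / E → E ',' d on { 'e' }; E → ',' / E → E ',' ',' on { ',' }; E → ',' / E → E ',' d on { ',' }; E → E ',' ',' / E → E ',' d on { ',', 'e' }; P → E / P → E P c on { ',', 'e' }

A FIRST/FIRST conflict occurs when two productions N → α and N → β for the same non-terminal have FIRST(α) ∩ FIRST(β) ≠ ∅ (with ε ∈ FIRST of a nullable right-hand side, so two nullable alternatives also conflict).

FIRST sets of the non-terminals at (or reachable through a nullable prefix from) the front of some alternative:
  FIRST(E) = { ',', 'e' }

Productions for D:
  D → c D c: FIRST = { 'c' }
  D → c d E: FIRST = { 'c' }
Productions for E:
  E → e P: FIRST = { 'e' }
  E → ,: FIRST = { ',' }
  E → E , ,: FIRST = { ',', 'e' }
  E → E , d: FIRST = { ',', 'e' }
Productions for P:
  P → E: FIRST = { ',', 'e' }
  P → E P c: FIRST = { ',', 'e' }

Conflict for D: D → c D c and D → c d E
  Overlap: { 'c' }
Conflict for E: E → e P and E → E , ,
  Overlap: { 'e' }
Conflict for E: E → e P and E → E , d
  Overlap: { 'e' }
Conflict for E: E → , and E → E , ,
  Overlap: { ',' }
Conflict for E: E → , and E → E , d
  Overlap: { ',' }
Conflict for E: E → E , , and E → E , d
  Overlap: { ',', 'e' }
Conflict for P: P → E and P → E P c
  Overlap: { ',', 'e' }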